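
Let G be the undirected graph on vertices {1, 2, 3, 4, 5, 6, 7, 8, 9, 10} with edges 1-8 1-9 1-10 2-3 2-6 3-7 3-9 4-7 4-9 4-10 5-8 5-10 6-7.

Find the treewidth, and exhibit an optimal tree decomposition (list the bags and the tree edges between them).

Treewidth 2.
One optimal decomposition is:
Bags: B1 = {2, 3, 6}  B2 = {3, 6, 7}  B3 = {3, 7, 9}  B4 = {4, 7, 9}  B5 = {1, 4, 9}  B6 = {1, 4, 10}  B7 = {1, 8, 10}  B8 = {5, 8, 10}
Tree: B1–B2, B2–B3, B3–B4, B4–B5, B5–B6, B6–B7, B7–B8

Every bag has size at most 3, so the width is 3 − 1 = 2 and tw(G) ≤ 2. Since 2–6–7–3–2 is a cycle in G, G is not acyclic. Forests are exactly the graphs of treewidth ≤ 1, so tw(G) ≥ 2. Hence tw(G) = 2 exactly.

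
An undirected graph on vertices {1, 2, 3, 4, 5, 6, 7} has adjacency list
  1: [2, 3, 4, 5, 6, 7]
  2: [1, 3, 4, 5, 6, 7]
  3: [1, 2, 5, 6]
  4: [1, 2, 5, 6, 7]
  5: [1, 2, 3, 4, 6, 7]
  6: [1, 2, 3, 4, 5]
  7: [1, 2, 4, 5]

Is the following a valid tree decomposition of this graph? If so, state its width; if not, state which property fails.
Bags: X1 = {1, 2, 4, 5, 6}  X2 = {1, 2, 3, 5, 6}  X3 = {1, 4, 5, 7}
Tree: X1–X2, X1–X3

A tree decomposition must satisfy three properties: every vertex lies in some bag; for every edge, both endpoints lie together in some bag; and for every vertex, the bags containing it form a connected subtree. Here edge (2,7) lies in no bag, so the decomposition is invalid.

No — edge (2,7) lies in no bag.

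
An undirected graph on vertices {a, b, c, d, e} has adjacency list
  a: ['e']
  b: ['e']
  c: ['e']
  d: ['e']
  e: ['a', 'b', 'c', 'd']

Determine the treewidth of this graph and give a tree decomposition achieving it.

Treewidth 1.
One such decomposition:
Bags: B1 = {d, e}  B2 = {b, e}  B3 = {c, e}  B4 = {a, e}
Tree: B1–B2, B2–B3, B1–B4

The largest bag has 2 vertices, giving width 1; this decomposition certifies tw(G) ≤ 1. G has an edge, so its treewidth is at least 1. Hence tw(G) = 1 exactly.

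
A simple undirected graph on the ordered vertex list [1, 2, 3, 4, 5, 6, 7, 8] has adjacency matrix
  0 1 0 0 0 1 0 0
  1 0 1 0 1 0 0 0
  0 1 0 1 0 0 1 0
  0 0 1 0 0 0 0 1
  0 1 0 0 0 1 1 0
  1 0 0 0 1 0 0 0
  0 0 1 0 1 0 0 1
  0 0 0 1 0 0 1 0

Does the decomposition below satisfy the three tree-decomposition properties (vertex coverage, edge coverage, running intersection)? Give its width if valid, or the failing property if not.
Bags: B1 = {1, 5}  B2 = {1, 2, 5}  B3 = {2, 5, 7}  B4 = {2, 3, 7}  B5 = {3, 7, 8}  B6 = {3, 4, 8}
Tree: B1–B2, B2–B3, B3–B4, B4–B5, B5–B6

No — vertex 6 appears in no bag.

A tree decomposition must satisfy three properties: every vertex lies in some bag; for every edge, both endpoints lie together in some bag; and for every vertex, the bags containing it form a connected subtree. Here vertex 6 appears in no bag, so the decomposition is invalid.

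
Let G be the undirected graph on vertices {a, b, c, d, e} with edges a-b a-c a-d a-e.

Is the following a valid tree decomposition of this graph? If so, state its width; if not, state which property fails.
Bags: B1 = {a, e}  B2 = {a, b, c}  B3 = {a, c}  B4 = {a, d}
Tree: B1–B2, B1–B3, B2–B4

A tree decomposition must satisfy three properties: every vertex lies in some bag; for every edge, both endpoints lie together in some bag; and for every vertex, the bags containing it form a connected subtree. Here bags containing vertex c are not connected in the tree, so the decomposition is invalid.

No — bags containing vertex c are not connected in the tree.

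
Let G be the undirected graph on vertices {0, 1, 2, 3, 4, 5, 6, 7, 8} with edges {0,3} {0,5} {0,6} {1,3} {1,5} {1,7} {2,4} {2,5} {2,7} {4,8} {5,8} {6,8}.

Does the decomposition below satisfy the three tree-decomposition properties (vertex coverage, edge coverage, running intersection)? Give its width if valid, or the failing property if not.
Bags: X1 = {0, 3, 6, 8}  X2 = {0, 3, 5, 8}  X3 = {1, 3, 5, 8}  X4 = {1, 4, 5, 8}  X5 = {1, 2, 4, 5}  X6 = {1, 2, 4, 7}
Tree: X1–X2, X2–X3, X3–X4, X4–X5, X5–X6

Vertex coverage: the bags together contain {0, 1, 2, 3, 4, 5, 6, 7, 8}, the full vertex set. Edge coverage: each edge of G has both endpoints in at least one bag. Running intersection: for every vertex, the bags containing it form a connected subtree. All three properties hold, so this is a valid tree decomposition of width max|bag| − 1 = 3, and hence tw(G) ≤ 3.

Yes; width 3.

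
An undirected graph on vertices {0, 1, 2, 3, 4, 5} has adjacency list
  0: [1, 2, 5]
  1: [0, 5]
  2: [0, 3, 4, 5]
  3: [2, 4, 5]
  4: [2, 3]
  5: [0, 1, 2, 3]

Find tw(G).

2

A width-2 tree decomposition is:
Bags: B1 = {0, 1, 5}  B2 = {0, 2, 5}  B3 = {2, 3, 5}  B4 = {2, 3, 4}
Tree: B1–B2, B2–B3, B3–B4
The largest bag has 3 vertices, giving width 2; this decomposition certifies tw(G) ≤ 2. For the lower bound, the 3 vertices {0, 1, 5} are pairwise adjacent, and any tree decomposition puts a clique entirely inside one bag — forcing width ≥ 2. Combining the bounds, tw(G) = 2.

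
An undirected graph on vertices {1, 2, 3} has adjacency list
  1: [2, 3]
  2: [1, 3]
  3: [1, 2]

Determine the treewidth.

2

A width-2 tree decomposition is:
Bags: B1 = {1, 2, 3}
Tree: (single bag)
A single bag containing all 3 vertices is trivially a valid decomposition of width 2. For the lower bound, the 3 vertices {1, 2, 3} are pairwise adjacent, and any tree decomposition puts a clique entirely inside one bag — forcing width ≥ 2. The upper and lower bounds meet at 2, so that is the treewidth.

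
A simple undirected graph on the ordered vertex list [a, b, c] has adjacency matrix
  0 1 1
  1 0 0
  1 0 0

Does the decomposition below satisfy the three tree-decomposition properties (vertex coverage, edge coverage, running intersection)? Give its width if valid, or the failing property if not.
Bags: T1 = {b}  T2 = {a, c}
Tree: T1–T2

No — edge (a,b) lies in no bag.

A tree decomposition must satisfy three properties: every vertex lies in some bag; for every edge, both endpoints lie together in some bag; and for every vertex, the bags containing it form a connected subtree. Here edge (a,b) lies in no bag, so the decomposition is invalid.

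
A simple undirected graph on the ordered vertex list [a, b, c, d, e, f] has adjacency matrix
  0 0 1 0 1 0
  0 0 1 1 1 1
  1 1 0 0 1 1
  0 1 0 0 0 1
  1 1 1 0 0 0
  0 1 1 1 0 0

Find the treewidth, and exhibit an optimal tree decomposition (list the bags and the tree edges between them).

Treewidth 2.
Bags: B1 = {b, d, f}  B2 = {b, c, f}  B3 = {b, c, e}  B4 = {a, c, e}
Tree: B1–B2, B2–B3, B3–B4

The largest bag has 3 vertices, giving width 2; this decomposition certifies tw(G) ≤ 2. Conversely, {b, d, f} is a clique of size 3, and the vertices of any clique must share a bag in every tree decomposition; so some bag has ≥ 3 vertices and tw(G) ≥ 2. The upper and lower bounds meet at 2, so that is the treewidth.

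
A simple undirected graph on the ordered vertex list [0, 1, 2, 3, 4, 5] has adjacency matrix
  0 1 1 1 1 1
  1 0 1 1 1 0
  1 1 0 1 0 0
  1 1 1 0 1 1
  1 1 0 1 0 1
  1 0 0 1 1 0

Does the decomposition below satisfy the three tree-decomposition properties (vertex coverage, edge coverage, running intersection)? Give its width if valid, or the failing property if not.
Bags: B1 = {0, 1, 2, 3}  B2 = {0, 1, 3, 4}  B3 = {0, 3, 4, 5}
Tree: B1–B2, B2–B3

Every vertex of G appears in some bag (union = {0, 1, 2, 3, 4, 5}); every edge is covered by a bag; and for each vertex v the set of bags containing v is connected in the bag tree. The decomposition is therefore valid. The largest bag has 4 vertices, so the width is 3.

Yes; width 3.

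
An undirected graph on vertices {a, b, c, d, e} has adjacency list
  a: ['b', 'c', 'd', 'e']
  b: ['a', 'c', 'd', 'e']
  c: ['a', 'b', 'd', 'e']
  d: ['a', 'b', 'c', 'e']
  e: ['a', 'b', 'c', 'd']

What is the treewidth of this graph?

A width-4 tree decomposition is:
Bags: B1 = {a, b, c, d, e}
Tree: (single bag)
With just one bag of size 5, the width is 5 − 1 = 4, so tw(G) ≤ 4. On the other hand G contains the 5-clique {a, b, c, d, e}. A clique must lie in a single bag of any decomposition, so no decomposition can have width below 4. The upper and lower bounds meet at 4, so that is the treewidth.

4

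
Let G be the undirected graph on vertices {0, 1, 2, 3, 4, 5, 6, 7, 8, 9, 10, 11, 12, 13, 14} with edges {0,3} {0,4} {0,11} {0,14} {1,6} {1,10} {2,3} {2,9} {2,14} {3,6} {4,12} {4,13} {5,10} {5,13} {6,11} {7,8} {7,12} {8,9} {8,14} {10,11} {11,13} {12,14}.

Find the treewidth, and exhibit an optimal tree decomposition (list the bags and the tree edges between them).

Every bag has size at most 4, so the width is 4 − 1 = 3 and tw(G) ≤ 3. For the lower bound: the 4 vertex sets {7,8,9}, {12}, {14}, {0,2,3,4} are disjoint, each induces a connected subgraph, and every pair is joined by at least one edge of G. Contracting each set to a single vertex therefore yields K_{4} as a minor, and since treewidth is minor-monotone, tw(G) ≥ tw(K_{4}) = 3. Therefore the treewidth is 3.

Treewidth 3.
One such decomposition:
Bags: B1 = {7, 8, 9, 12}  B2 = {8, 9, 12, 14}  B3 = {2, 9, 12, 14}  B4 = {2, 4, 12, 14}  B5 = {0, 2, 4, 14}  B6 = {0, 2, 3, 4}  B7 = {0, 3, 4, 13}  B8 = {0, 3, 11, 13}  B9 = {3, 6, 11, 13}  B10 = {5, 6, 11, 13}  B11 = {5, 6, 10, 11}  B12 = {1, 5, 6, 10}
Tree: B1–B2, B2–B3, B3–B4, B4–B5, B5–B6, B6–B7, B7–B8, B8–B9, B9–B10, B10–B11, B11–B12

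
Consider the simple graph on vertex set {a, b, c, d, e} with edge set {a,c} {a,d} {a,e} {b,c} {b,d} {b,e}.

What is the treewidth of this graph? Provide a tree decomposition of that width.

Treewidth 2.
One such decomposition:
Bags: B1 = {a, b, d}  B2 = {a, b, e}  B3 = {a, b, c}
Tree: B1–B2, B2–B3

The largest bag has 3 vertices, giving width 2; this decomposition certifies tw(G) ≤ 2. Since d–a–e–b–d is a cycle in G, G is not acyclic. Forests are exactly the graphs of treewidth ≤ 1, so tw(G) ≥ 2. The upper and lower bounds meet at 2, so that is the treewidth.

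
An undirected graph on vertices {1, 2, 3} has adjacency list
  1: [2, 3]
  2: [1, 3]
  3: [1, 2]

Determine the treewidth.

A width-2 tree decomposition is:
Bags: B1 = {1, 2, 3}
Tree: (single bag)
With just one bag of size 3, the width is 3 − 1 = 2, so tw(G) ≤ 2. For the lower bound, the 3 vertices {1, 2, 3} are pairwise adjacent, and any tree decomposition puts a clique entirely inside one bag — forcing width ≥ 2. Combining the bounds, tw(G) = 2.

2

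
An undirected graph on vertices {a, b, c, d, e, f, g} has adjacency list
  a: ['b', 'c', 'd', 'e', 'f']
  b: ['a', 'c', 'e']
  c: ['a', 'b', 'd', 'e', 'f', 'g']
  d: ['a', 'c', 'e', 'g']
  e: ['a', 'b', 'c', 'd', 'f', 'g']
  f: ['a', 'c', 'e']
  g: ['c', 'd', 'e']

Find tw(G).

A width-3 tree decomposition is:
Bags: B1 = {a, c, d, e}  B2 = {a, c, e, f}  B3 = {c, d, e, g}  B4 = {a, b, c, e}
Tree: B1–B2, B1–B3, B2–B4
The largest bag has 4 vertices, giving width 3; this decomposition certifies tw(G) ≤ 3. On the other hand G contains the 4-clique {c, d, e, g}. A clique must lie in a single bag of any decomposition, so no decomposition can have width below 3. Therefore the treewidth is 3.

3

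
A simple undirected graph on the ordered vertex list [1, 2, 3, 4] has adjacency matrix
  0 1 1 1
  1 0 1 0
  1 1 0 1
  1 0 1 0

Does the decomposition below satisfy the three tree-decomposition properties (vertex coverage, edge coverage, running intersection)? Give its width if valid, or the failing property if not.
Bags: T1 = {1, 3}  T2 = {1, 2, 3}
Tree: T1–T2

A tree decomposition must satisfy three properties: every vertex lies in some bag; for every edge, both endpoints lie together in some bag; and for every vertex, the bags containing it form a connected subtree. Here vertex 4 appears in no bag, so the decomposition is invalid.

No — vertex 4 appears in no bag.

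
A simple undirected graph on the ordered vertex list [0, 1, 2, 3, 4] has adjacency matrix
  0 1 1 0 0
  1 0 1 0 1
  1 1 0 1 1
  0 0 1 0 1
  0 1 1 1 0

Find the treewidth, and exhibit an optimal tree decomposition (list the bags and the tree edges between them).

Treewidth 2.
One optimal decomposition is:
Bags: B1 = {1, 2, 4}  B2 = {2, 3, 4}  B3 = {0, 1, 2}
Tree: B1–B2, B1–B3

Every bag has size at most 3, so the width is 3 − 1 = 2 and tw(G) ≤ 2. For the lower bound, the 3 vertices {0, 1, 2} are pairwise adjacent, and any tree decomposition puts a clique entirely inside one bag — forcing width ≥ 2. The upper and lower bounds meet at 2, so that is the treewidth.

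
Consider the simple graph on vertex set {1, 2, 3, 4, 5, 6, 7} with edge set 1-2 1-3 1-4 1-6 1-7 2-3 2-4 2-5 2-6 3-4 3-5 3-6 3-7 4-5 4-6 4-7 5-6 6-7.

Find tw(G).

4

A width-4 tree decomposition is:
Bags: B1 = {1, 2, 3, 4, 6}  B2 = {2, 3, 4, 5, 6}  B3 = {1, 3, 4, 6, 7}
Tree: B1–B2, B1–B3
The largest bag has 5 vertices, giving width 4; this decomposition certifies tw(G) ≤ 4. Conversely, {1, 2, 3, 4, 6} is a clique of size 5, and the vertices of any clique must share a bag in every tree decomposition; so some bag has ≥ 5 vertices and tw(G) ≥ 4. Combining the bounds, tw(G) = 4.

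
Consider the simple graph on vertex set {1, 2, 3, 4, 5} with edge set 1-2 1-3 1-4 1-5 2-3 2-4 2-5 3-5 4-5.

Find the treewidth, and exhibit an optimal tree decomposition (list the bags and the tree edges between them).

Treewidth 3.
Bags: B1 = {1, 2, 4, 5}  B2 = {1, 2, 3, 5}
Tree: B1–B2

Every bag has size at most 4, so the width is 4 − 1 = 3 and tw(G) ≤ 3. On the other hand G contains the 4-clique {1, 2, 3, 5}. A clique must lie in a single bag of any decomposition, so no decomposition can have width below 3. Therefore the treewidth is 3.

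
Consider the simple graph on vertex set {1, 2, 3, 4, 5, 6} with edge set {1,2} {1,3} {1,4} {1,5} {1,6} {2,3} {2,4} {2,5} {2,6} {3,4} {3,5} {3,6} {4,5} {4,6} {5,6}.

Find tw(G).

A width-5 tree decomposition is:
Bags: B1 = {1, 2, 3, 4, 5, 6}
Tree: (single bag)
With just one bag of size 6, the width is 6 − 1 = 5, so tw(G) ≤ 5. Conversely, {1, 2, 3, 4, 5, 6} is a clique of size 6, and the vertices of any clique must share a bag in every tree decomposition; so some bag has ≥ 6 vertices and tw(G) ≥ 5. Hence tw(G) = 5 exactly.

5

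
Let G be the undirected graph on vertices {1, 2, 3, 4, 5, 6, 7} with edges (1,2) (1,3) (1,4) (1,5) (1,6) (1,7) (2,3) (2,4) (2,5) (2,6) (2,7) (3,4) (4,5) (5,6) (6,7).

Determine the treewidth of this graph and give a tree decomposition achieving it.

Treewidth 3.
One such decomposition:
Bags: B1 = {1, 2, 5, 6}  B2 = {1, 2, 4, 5}  B3 = {1, 2, 6, 7}  B4 = {1, 2, 3, 4}
Tree: B1–B2, B1–B3, B2–B4

Every bag has size at most 4, so the width is 4 − 1 = 3 and tw(G) ≤ 3. On the other hand G contains the 4-clique {1, 2, 3, 4}. A clique must lie in a single bag of any decomposition, so no decomposition can have width below 3. The upper and lower bounds meet at 3, so that is the treewidth.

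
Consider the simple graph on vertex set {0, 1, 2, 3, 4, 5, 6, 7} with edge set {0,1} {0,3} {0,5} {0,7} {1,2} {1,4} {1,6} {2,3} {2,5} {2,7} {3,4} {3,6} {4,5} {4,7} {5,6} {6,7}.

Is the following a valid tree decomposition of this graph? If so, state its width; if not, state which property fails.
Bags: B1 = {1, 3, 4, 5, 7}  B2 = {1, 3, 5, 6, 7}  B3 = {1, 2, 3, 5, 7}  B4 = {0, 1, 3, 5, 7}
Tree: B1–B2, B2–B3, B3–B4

Yes; width 4.

Vertex coverage: the bags together contain {0, 1, 2, 3, 4, 5, 6, 7}, the full vertex set. Edge coverage: each edge of G has both endpoints in at least one bag. Running intersection: for every vertex, the bags containing it form a connected subtree. All three properties hold, so this is a valid tree decomposition of width max|bag| − 1 = 4, and hence tw(G) ≤ 4.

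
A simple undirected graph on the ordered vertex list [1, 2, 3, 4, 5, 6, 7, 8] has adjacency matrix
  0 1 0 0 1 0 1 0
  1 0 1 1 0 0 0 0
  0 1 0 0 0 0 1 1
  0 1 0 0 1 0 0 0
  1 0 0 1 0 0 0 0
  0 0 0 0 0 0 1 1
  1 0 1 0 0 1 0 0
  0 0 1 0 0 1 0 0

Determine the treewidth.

2

A width-2 tree decomposition is:
Bags: B1 = {3, 6, 8}  B2 = {3, 6, 7}  B3 = {2, 3, 7}  B4 = {1, 2, 7}  B5 = {1, 2, 4}  B6 = {1, 4, 5}
Tree: B1–B2, B2–B3, B3–B4, B4–B5, B5–B6
Every bag has size at most 3, so the width is 3 − 1 = 2 and tw(G) ≤ 2. The edges 8–6–7–3–8 form a cycle, so G is not a tree and its treewidth is at least 2. The upper and lower bounds meet at 2, so that is the treewidth.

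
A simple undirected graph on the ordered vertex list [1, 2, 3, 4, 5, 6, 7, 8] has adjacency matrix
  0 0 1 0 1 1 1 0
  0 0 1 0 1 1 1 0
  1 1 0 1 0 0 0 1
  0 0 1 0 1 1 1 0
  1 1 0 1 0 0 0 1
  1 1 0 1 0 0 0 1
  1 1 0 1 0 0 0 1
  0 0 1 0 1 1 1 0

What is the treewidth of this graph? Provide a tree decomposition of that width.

Treewidth 4.
One such decomposition:
Bags: B1 = {1, 3, 5, 6, 7}  B2 = {3, 5, 6, 7, 8}  B3 = {2, 3, 5, 6, 7}  B4 = {3, 4, 5, 6, 7}
Tree: B1–B2, B2–B3, B3–B4

Each bag holds 5 vertices, so the decomposition has width 4, which upper-bounds the treewidth. For the lower bound: the 5 vertex sets {1,7}, {5,8}, {2,3}, {6}, {4} are disjoint, each induces a connected subgraph, and every pair is joined by at least one edge of G. Contracting each set to a single vertex therefore yields K_{5} as a minor, and since treewidth is minor-monotone, tw(G) ≥ tw(K_{5}) = 4. Therefore the treewidth is 4.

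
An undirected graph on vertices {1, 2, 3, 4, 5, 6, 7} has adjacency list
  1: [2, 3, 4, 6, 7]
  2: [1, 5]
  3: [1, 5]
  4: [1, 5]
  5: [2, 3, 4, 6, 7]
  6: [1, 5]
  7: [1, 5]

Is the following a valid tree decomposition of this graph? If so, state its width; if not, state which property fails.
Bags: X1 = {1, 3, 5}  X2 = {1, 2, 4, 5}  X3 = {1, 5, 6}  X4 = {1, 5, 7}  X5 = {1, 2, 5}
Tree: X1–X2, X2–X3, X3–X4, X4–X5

A tree decomposition must satisfy three properties: every vertex lies in some bag; for every edge, both endpoints lie together in some bag; and for every vertex, the bags containing it form a connected subtree. Here bags containing vertex 2 are not connected in the tree, so the decomposition is invalid.

No — bags containing vertex 2 are not connected in the tree.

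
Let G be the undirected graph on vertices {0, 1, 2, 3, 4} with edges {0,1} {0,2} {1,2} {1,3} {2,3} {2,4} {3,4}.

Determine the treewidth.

2

A width-2 tree decomposition is:
Bags: B1 = {1, 2, 3}  B2 = {0, 1, 2}  B3 = {2, 3, 4}
Tree: B1–B2, B1–B3
Each bag holds 3 vertices, so the decomposition has width 2, which upper-bounds the treewidth. On the other hand G contains the 3-clique {0, 1, 2}. A clique must lie in a single bag of any decomposition, so no decomposition can have width below 2. The upper and lower bounds meet at 2, so that is the treewidth.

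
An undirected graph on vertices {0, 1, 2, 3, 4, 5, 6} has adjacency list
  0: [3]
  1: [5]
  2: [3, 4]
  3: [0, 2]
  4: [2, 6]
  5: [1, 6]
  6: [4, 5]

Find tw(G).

1

A width-1 tree decomposition is:
Bags: B1 = {1, 5}  B2 = {5, 6}  B3 = {4, 6}  B4 = {2, 4}  B5 = {2, 3}  B6 = {0, 3}
Tree: B1–B2, B2–B3, B3–B4, B4–B5, B5–B6
Each bag holds 2 vertices, so the decomposition has width 1, which upper-bounds the treewidth. Since G has at least one edge (e.g. 1–5), it is not an edgeless graph, so tw(G) ≥ 1. The upper and lower bounds meet at 1, so that is the treewidth.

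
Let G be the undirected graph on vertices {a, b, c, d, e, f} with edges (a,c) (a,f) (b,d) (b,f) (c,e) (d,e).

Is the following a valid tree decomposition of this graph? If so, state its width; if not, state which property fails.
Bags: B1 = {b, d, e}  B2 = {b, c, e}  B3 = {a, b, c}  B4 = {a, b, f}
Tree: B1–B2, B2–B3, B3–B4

Vertex coverage: the bags together contain {a, b, c, d, e, f}, the full vertex set. Edge coverage: each edge of G has both endpoints in at least one bag. Running intersection: for every vertex, the bags containing it form a connected subtree. All three properties hold, so this is a valid tree decomposition of width max|bag| − 1 = 2, and hence tw(G) ≤ 2.

Yes; width 2.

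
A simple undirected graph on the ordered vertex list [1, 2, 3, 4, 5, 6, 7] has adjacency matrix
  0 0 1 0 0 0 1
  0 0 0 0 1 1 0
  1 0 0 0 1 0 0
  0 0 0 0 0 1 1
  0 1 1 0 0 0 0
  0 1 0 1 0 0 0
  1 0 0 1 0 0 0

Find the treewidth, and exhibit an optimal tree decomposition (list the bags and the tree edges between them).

Treewidth 2.
One such decomposition:
Bags: B1 = {2, 4, 6}  B2 = {2, 4, 7}  B3 = {1, 2, 7}  B4 = {1, 2, 3}  B5 = {2, 3, 5}
Tree: B1–B2, B2–B3, B3–B4, B4–B5

Every bag has size at most 3, so the width is 3 − 1 = 2 and tw(G) ≤ 2. For the lower bound, G contains the cycle 2–6–4–7–1–3–5–2, so G is not a forest; only forests have treewidth ≤ 1, hence tw(G) ≥ 2. Hence tw(G) = 2 exactly.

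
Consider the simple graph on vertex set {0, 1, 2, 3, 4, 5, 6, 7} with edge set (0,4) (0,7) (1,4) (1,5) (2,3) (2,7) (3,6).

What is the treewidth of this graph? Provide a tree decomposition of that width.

Treewidth 1.
One optimal decomposition is:
Bags: B1 = {1, 5}  B2 = {1, 4}  B3 = {0, 4}  B4 = {0, 7}  B5 = {2, 7}  B6 = {2, 3}  B7 = {3, 6}
Tree: B1–B2, B2–B3, B3–B4, B4–B5, B5–B6, B6–B7

The largest bag has 2 vertices, giving width 1; this decomposition certifies tw(G) ≤ 1. Since G has at least one edge (e.g. 5–1), it is not an edgeless graph, so tw(G) ≥ 1. Combining the bounds, tw(G) = 1.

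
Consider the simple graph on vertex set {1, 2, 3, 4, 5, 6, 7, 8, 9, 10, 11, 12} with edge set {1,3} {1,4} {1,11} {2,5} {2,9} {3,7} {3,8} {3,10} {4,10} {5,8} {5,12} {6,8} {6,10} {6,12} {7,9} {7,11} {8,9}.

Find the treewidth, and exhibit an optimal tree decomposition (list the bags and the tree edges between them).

Treewidth 3.
One such decomposition:
Bags: B1 = {2, 5, 6, 12}  B2 = {2, 5, 6, 8}  B3 = {2, 6, 8, 9}  B4 = {6, 8, 9, 10}  B5 = {3, 8, 9, 10}  B6 = {3, 7, 9, 10}  B7 = {3, 4, 7, 10}  B8 = {1, 3, 4, 7}  B9 = {1, 4, 7, 11}
Tree: B1–B2, B2–B3, B3–B4, B4–B5, B5–B6, B6–B7, B7–B8, B8–B9

The largest bag has 4 vertices, giving width 3; this decomposition certifies tw(G) ≤ 3. For the lower bound: the 4 vertex sets {2,5,12}, {6}, {8}, {3,7,9,10} are disjoint, each induces a connected subgraph, and every pair is joined by at least one edge of G. Contracting each set to a single vertex therefore yields K_{4} as a minor, and since treewidth is minor-monotone, tw(G) ≥ tw(K_{4}) = 3. Combining the bounds, tw(G) = 3.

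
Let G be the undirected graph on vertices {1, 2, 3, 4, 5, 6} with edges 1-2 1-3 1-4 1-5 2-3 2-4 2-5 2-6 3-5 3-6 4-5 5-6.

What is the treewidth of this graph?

3

A width-3 tree decomposition is:
Bags: B1 = {1, 2, 4, 5}  B2 = {1, 2, 3, 5}  B3 = {2, 3, 5, 6}
Tree: B1–B2, B2–B3
Every bag has size at most 4, so the width is 4 − 1 = 3 and tw(G) ≤ 3. On the other hand G contains the 4-clique {1, 2, 3, 5}. A clique must lie in a single bag of any decomposition, so no decomposition can have width below 3. Therefore the treewidth is 3.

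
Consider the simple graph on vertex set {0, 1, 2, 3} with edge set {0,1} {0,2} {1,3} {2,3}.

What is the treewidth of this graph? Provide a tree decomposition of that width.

The largest bag has 3 vertices, giving width 2; this decomposition certifies tw(G) ≤ 2. For the lower bound, G contains the cycle 1–3–2–0–1, so G is not a forest; only forests have treewidth ≤ 1, hence tw(G) ≥ 2. Combining the bounds, tw(G) = 2.

Treewidth 2.
One optimal decomposition is:
Bags: B1 = {1, 2, 3}  B2 = {0, 1, 2}
Tree: B1–B2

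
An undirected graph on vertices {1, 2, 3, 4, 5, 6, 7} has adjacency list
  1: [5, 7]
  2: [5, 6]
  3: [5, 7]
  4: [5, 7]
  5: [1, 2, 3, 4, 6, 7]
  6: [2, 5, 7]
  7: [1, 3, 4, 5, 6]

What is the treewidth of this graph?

A width-2 tree decomposition is:
Bags: B1 = {5, 6, 7}  B2 = {2, 5, 6}  B3 = {4, 5, 7}  B4 = {1, 5, 7}  B5 = {3, 5, 7}
Tree: B1–B2, B1–B3, B3–B4, B3–B5
Every bag has size at most 3, so the width is 3 − 1 = 2 and tw(G) ≤ 2. For the lower bound, the 3 vertices {2, 5, 6} are pairwise adjacent, and any tree decomposition puts a clique entirely inside one bag — forcing width ≥ 2. Hence tw(G) = 2 exactly.

2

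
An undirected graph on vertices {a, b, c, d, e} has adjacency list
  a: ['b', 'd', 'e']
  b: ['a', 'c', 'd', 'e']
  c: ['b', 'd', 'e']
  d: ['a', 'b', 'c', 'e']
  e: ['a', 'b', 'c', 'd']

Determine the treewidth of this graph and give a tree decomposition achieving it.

Treewidth 3.
One such decomposition:
Bags: B1 = {b, c, d, e}  B2 = {a, b, d, e}
Tree: B1–B2

The largest bag has 4 vertices, giving width 3; this decomposition certifies tw(G) ≤ 3. For the lower bound, the 4 vertices {b, c, d, e} are pairwise adjacent, and any tree decomposition puts a clique entirely inside one bag — forcing width ≥ 3. Combining the bounds, tw(G) = 3.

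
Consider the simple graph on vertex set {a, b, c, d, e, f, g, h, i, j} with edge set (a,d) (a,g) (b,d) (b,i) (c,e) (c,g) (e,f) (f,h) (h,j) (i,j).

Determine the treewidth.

2

A width-2 tree decomposition is:
Bags: B1 = {h, i, j}  B2 = {f, h, i}  B3 = {e, f, i}  B4 = {c, e, i}  B5 = {c, g, i}  B6 = {a, g, i}  B7 = {a, d, i}  B8 = {b, d, i}
Tree: B1–B2, B2–B3, B3–B4, B4–B5, B5–B6, B6–B7, B7–B8
Every bag has size at most 3, so the width is 3 − 1 = 2 and tw(G) ≤ 2. Since i–j–h–f–e–c–g–a–d–b–i is a cycle in G, G is not acyclic. Forests are exactly the graphs of treewidth ≤ 1, so tw(G) ≥ 2. Hence tw(G) = 2 exactly.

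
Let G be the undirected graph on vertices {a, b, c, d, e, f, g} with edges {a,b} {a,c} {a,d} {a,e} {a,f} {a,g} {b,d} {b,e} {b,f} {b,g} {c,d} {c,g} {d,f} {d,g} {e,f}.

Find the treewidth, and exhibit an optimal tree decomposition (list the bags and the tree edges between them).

Each bag holds 4 vertices, so the decomposition has width 3, which upper-bounds the treewidth. On the other hand G contains the 4-clique {a, c, d, g}. A clique must lie in a single bag of any decomposition, so no decomposition can have width below 3. Combining the bounds, tw(G) = 3.

Treewidth 3.
Bags: B1 = {a, b, d, g}  B2 = {a, b, d, f}  B3 = {a, b, e, f}  B4 = {a, c, d, g}
Tree: B1–B2, B2–B3, B1–B4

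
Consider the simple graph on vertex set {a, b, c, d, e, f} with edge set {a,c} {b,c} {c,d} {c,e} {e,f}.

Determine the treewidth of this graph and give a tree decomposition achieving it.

Treewidth 1.
Bags: B1 = {c, e}  B2 = {c, d}  B3 = {b, c}  B4 = {e, f}  B5 = {a, c}
Tree: B1–B2, B2–B3, B1–B4, B3–B5

Every bag has size at most 2, so the width is 2 − 1 = 1 and tw(G) ≤ 1. Any graph with an edge has treewidth ≥ 1, and G has the edge e–c. Combining the bounds, tw(G) = 1.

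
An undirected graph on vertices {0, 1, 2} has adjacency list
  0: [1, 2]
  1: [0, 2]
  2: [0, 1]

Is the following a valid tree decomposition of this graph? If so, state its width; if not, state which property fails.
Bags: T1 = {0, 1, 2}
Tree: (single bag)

Every vertex of G appears in some bag (union = {0, 1, 2}); every edge is covered by a bag; and for each vertex v the set of bags containing v is connected in the bag tree. The decomposition is therefore valid. The largest bag has 3 vertices, so the width is 2.

Yes; width 2.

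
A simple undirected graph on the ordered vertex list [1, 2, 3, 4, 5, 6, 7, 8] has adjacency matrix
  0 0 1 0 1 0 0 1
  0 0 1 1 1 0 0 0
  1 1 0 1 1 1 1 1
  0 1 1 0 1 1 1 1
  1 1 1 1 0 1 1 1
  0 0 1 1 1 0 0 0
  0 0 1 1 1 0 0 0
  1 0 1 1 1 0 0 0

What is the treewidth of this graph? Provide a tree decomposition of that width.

Treewidth 3.
Bags: B1 = {3, 4, 5, 8}  B2 = {2, 3, 4, 5}  B3 = {3, 4, 5, 7}  B4 = {3, 4, 5, 6}  B5 = {1, 3, 5, 8}
Tree: B1–B2, B2–B3, B3–B4, B1–B5

The largest bag has 4 vertices, giving width 3; this decomposition certifies tw(G) ≤ 3. For the lower bound, the 4 vertices {1, 3, 5, 8} are pairwise adjacent, and any tree decomposition puts a clique entirely inside one bag — forcing width ≥ 3. The upper and lower bounds meet at 3, so that is the treewidth.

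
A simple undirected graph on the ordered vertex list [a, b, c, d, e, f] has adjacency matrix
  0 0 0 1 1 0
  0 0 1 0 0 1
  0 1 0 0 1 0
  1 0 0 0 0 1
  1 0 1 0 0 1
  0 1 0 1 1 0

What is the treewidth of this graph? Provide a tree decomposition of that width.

Treewidth 2.
Bags: B1 = {a, d, e}  B2 = {d, e, f}  B3 = {c, e, f}  B4 = {b, c, f}
Tree: B1–B2, B2–B3, B3–B4

Each bag holds 3 vertices, so the decomposition has width 2, which upper-bounds the treewidth. The edges a–d–f–e–a form a cycle, so G is not a tree and its treewidth is at least 2. Combining the bounds, tw(G) = 2.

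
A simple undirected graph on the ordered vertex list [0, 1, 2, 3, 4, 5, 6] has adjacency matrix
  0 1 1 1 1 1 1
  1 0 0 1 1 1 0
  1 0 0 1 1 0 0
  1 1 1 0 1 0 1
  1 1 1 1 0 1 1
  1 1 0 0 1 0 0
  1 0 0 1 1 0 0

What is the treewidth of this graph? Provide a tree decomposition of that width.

Treewidth 3.
Bags: B1 = {0, 1, 3, 4}  B2 = {0, 2, 3, 4}  B3 = {0, 1, 4, 5}  B4 = {0, 3, 4, 6}
Tree: B1–B2, B1–B3, B1–B4

The largest bag has 4 vertices, giving width 3; this decomposition certifies tw(G) ≤ 3. Conversely, {0, 1, 3, 4} is a clique of size 4, and the vertices of any clique must share a bag in every tree decomposition; so some bag has ≥ 4 vertices and tw(G) ≥ 3. The upper and lower bounds meet at 3, so that is the treewidth.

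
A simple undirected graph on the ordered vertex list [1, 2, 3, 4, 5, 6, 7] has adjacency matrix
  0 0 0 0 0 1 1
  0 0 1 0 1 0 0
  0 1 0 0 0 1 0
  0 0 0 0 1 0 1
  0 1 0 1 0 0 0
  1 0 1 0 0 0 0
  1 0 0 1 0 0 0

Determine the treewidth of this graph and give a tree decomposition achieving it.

Treewidth 2.
Bags: B1 = {2, 3, 6}  B2 = {1, 2, 6}  B3 = {1, 2, 7}  B4 = {2, 4, 7}  B5 = {2, 4, 5}
Tree: B1–B2, B2–B3, B3–B4, B4–B5

The largest bag has 3 vertices, giving width 2; this decomposition certifies tw(G) ≤ 2. For the lower bound, G contains the cycle 2–3–6–1–7–4–5–2, so G is not a forest; only forests have treewidth ≤ 1, hence tw(G) ≥ 2. Therefore the treewidth is 2.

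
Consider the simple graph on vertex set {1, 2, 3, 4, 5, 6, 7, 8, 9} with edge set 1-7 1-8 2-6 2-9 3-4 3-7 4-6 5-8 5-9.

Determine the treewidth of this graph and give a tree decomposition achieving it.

Each bag holds 3 vertices, so the decomposition has width 2, which upper-bounds the treewidth. For the lower bound, G contains the cycle 6–2–9–5–8–1–7–3–4–6, so G is not a forest; only forests have treewidth ≤ 1, hence tw(G) ≥ 2. Combining the bounds, tw(G) = 2.

Treewidth 2.
One such decomposition:
Bags: B1 = {2, 6, 9}  B2 = {5, 6, 9}  B3 = {5, 6, 8}  B4 = {1, 6, 8}  B5 = {1, 6, 7}  B6 = {3, 6, 7}  B7 = {3, 4, 6}
Tree: B1–B2, B2–B3, B3–B4, B4–B5, B5–B6, B6–B7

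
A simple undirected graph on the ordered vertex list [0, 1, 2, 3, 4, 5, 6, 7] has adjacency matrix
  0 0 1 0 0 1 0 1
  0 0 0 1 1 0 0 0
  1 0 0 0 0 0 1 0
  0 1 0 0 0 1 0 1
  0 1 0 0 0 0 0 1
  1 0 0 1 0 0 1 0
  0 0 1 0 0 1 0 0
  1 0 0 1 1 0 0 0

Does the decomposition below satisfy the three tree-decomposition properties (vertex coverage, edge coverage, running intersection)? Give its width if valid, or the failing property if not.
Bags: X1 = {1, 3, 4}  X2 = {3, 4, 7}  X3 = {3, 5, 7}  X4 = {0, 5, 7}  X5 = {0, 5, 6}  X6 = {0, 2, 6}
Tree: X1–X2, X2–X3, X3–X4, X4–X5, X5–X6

Every vertex of G appears in some bag (union = {0, 1, 2, 3, 4, 5, 6, 7}); every edge is covered by a bag; and for each vertex v the set of bags containing v is connected in the bag tree. The decomposition is therefore valid. The largest bag has 3 vertices, so the width is 2.

Yes; width 2.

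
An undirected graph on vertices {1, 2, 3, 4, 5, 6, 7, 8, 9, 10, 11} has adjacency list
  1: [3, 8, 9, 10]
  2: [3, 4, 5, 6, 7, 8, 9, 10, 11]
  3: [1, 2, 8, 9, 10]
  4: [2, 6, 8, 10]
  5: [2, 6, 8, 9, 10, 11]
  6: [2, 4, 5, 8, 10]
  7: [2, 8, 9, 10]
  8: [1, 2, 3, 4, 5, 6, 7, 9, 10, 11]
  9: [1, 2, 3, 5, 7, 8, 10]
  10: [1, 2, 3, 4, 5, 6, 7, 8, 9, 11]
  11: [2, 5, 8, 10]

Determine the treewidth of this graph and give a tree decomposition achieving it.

Treewidth 4.
One such decomposition:
Bags: B1 = {2, 5, 8, 10, 11}  B2 = {2, 5, 8, 9, 10}  B3 = {2, 3, 8, 9, 10}  B4 = {2, 7, 8, 9, 10}  B5 = {2, 5, 6, 8, 10}  B6 = {2, 4, 6, 8, 10}  B7 = {1, 3, 8, 9, 10}
Tree: B1–B2, B2–B3, B3–B4, B1–B5, B5–B6, B3–B7

Every bag has size at most 5, so the width is 5 − 1 = 4 and tw(G) ≤ 4. On the other hand G contains the 5-clique {1, 3, 8, 9, 10}. A clique must lie in a single bag of any decomposition, so no decomposition can have width below 4. The upper and lower bounds meet at 4, so that is the treewidth.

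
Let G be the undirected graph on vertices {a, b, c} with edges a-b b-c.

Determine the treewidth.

1

A width-1 tree decomposition is:
Bags: B1 = {b, c}  B2 = {a, b}
Tree: B1–B2
Each bag holds 2 vertices, so the decomposition has width 1, which upper-bounds the treewidth. Any graph with an edge has treewidth ≥ 1, and G has the edge b–c. The upper and lower bounds meet at 1, so that is the treewidth.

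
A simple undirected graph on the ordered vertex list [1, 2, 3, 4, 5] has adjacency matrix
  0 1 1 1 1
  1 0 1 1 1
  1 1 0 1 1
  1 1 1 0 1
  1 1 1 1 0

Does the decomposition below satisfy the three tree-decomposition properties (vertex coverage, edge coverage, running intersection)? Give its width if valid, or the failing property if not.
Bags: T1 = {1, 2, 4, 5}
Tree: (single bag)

A tree decomposition must satisfy three properties: every vertex lies in some bag; for every edge, both endpoints lie together in some bag; and for every vertex, the bags containing it form a connected subtree. Here vertex 3 appears in no bag, so the decomposition is invalid.

No — vertex 3 appears in no bag.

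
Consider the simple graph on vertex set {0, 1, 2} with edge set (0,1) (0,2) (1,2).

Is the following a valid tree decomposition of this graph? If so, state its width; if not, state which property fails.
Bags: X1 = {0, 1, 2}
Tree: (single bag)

Yes; width 2.

Checking the three conditions: (i) the bags cover all of {0, 1, 2}; (ii) for each edge, some bag contains both endpoints; (iii) the bags containing any fixed vertex form a subtree. All hold, so the decomposition is valid with width 3 − 1 = 2.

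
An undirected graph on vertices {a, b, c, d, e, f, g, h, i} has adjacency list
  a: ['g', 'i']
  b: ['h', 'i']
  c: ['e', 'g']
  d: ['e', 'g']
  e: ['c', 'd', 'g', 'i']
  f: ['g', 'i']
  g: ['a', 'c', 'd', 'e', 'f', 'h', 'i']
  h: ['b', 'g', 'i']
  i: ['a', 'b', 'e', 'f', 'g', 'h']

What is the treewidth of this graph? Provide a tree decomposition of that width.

The largest bag has 3 vertices, giving width 2; this decomposition certifies tw(G) ≤ 2. On the other hand G contains the 3-clique {d, e, g}. A clique must lie in a single bag of any decomposition, so no decomposition can have width below 2. Hence tw(G) = 2 exactly.

Treewidth 2.
One optimal decomposition is:
Bags: B1 = {a, g, i}  B2 = {g, h, i}  B3 = {e, g, i}  B4 = {b, h, i}  B5 = {f, g, i}  B6 = {c, e, g}  B7 = {d, e, g}
Tree: B1–B2, B2–B3, B2–B4, B3–B5, B3–B6, B6–B7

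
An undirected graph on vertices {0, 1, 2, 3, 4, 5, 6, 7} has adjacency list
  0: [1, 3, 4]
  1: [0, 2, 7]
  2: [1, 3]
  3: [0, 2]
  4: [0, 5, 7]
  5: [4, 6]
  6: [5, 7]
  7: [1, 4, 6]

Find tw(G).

A width-2 tree decomposition is:
Bags: B1 = {5, 6, 7}  B2 = {4, 5, 7}  B3 = {1, 4, 7}  B4 = {0, 1, 4}  B5 = {0, 1, 2}  B6 = {0, 2, 3}
Tree: B1–B2, B2–B3, B3–B4, B4–B5, B5–B6
The largest bag has 3 vertices, giving width 2; this decomposition certifies tw(G) ≤ 2. For the lower bound, G contains the cycle 6–5–4–7–6, so G is not a forest; only forests have treewidth ≤ 1, hence tw(G) ≥ 2. The upper and lower bounds meet at 2, so that is the treewidth.

2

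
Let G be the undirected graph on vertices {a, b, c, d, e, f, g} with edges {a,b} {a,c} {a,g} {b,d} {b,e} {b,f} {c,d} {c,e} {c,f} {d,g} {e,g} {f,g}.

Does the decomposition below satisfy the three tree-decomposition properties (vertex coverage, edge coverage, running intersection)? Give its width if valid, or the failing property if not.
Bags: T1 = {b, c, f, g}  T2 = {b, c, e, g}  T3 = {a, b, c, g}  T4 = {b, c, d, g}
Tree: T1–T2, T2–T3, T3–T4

Yes; width 3.

Checking the three conditions: (i) the bags cover all of {a, b, c, d, e, f, g}; (ii) for each edge, some bag contains both endpoints; (iii) the bags containing any fixed vertex form a subtree. All hold, so the decomposition is valid with width 4 − 1 = 3.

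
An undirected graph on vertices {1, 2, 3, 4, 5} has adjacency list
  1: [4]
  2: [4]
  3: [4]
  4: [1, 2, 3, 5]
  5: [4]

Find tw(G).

1

A width-1 tree decomposition is:
Bags: B1 = {2, 4}  B2 = {1, 4}  B3 = {3, 4}  B4 = {4, 5}
Tree: B1–B2, B2–B3, B3–B4
Each bag holds 2 vertices, so the decomposition has width 1, which upper-bounds the treewidth. Any graph with an edge has treewidth ≥ 1, and G has the edge 2–4. Combining the bounds, tw(G) = 1.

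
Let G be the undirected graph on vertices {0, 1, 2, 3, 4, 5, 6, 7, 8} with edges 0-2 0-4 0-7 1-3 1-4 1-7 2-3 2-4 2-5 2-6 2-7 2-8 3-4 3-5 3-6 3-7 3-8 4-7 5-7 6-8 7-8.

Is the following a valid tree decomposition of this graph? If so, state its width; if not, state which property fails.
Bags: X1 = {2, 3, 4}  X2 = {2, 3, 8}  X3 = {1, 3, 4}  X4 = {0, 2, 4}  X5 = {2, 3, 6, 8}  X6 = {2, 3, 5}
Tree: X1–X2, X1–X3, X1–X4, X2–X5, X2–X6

No — vertex 7 appears in no bag.

A tree decomposition must satisfy three properties: every vertex lies in some bag; for every edge, both endpoints lie together in some bag; and for every vertex, the bags containing it form a connected subtree. Here vertex 7 appears in no bag, so the decomposition is invalid.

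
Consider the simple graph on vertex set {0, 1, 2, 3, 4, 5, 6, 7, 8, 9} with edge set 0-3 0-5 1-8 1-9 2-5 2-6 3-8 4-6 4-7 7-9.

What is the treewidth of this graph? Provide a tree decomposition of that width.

Each bag holds 3 vertices, so the decomposition has width 2, which upper-bounds the treewidth. For the lower bound, G contains the cycle 7–9–1–8–3–0–5–2–6–4–7, so G is not a forest; only forests have treewidth ≤ 1, hence tw(G) ≥ 2. Combining the bounds, tw(G) = 2.

Treewidth 2.
One optimal decomposition is:
Bags: B1 = {1, 7, 9}  B2 = {1, 7, 8}  B3 = {3, 7, 8}  B4 = {0, 3, 7}  B5 = {0, 5, 7}  B6 = {2, 5, 7}  B7 = {2, 6, 7}  B8 = {4, 6, 7}
Tree: B1–B2, B2–B3, B3–B4, B4–B5, B5–B6, B6–B7, B7–B8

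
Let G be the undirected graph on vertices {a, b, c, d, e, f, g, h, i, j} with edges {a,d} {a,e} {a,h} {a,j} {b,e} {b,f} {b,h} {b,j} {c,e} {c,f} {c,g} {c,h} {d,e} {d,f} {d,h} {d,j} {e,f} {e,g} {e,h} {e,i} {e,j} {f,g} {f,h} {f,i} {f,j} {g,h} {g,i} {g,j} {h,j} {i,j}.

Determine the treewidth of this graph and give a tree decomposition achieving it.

Treewidth 4.
Bags: B1 = {c, e, f, g, h}  B2 = {e, f, g, h, j}  B3 = {d, e, f, h, j}  B4 = {e, f, g, i, j}  B5 = {a, d, e, h, j}  B6 = {b, e, f, h, j}
Tree: B1–B2, B2–B3, B2–B4, B3–B5, B3–B6

Each bag holds 5 vertices, so the decomposition has width 4, which upper-bounds the treewidth. Conversely, {a, d, e, h, j} is a clique of size 5, and the vertices of any clique must share a bag in every tree decomposition; so some bag has ≥ 5 vertices and tw(G) ≥ 4. Combining the bounds, tw(G) = 4.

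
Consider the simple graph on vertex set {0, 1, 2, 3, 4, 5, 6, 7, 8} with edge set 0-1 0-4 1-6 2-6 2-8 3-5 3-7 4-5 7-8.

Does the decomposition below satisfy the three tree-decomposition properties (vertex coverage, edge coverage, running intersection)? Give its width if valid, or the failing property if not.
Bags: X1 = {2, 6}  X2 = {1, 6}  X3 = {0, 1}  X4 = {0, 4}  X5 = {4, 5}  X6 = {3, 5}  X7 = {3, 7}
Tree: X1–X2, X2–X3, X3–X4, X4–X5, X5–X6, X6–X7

A tree decomposition must satisfy three properties: every vertex lies in some bag; for every edge, both endpoints lie together in some bag; and for every vertex, the bags containing it form a connected subtree. Here vertex 8 appears in no bag, so the decomposition is invalid.

No — vertex 8 appears in no bag.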